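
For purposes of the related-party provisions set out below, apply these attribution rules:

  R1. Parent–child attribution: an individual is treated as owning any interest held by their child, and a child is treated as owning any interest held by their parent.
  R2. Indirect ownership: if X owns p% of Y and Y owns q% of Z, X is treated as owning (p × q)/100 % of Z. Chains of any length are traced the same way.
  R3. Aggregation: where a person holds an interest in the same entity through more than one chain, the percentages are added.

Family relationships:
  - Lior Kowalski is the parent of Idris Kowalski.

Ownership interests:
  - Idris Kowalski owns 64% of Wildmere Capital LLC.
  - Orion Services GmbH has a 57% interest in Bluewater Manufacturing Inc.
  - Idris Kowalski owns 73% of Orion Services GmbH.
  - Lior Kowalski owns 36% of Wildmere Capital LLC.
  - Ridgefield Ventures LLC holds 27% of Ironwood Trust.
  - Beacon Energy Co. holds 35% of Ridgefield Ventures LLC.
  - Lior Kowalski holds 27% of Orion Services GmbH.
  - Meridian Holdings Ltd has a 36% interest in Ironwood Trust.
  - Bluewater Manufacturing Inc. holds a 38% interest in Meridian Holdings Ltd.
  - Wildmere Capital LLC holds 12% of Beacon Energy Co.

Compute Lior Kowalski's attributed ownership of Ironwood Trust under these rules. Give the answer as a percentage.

By parent–child attribution (R1), Lior Kowalski is treated as also owning Idris Kowalski's interest in Orion Services GmbH, giving 27% + 73% = 100%.
By parent–child attribution (R1), Lior Kowalski is treated as also owning Idris Kowalski's interest in Wildmere Capital LLC, giving 36% + 64% = 100%.
Chain via Orion Services GmbH → Bluewater Manufacturing Inc. → Meridian Holdings Ltd (R2): 100% × 57% × 38% × 36% = 7.7976% of Ironwood Trust.
Chain via Wildmere Capital LLC → Beacon Energy Co. → Ridgefield Ventures LLC (R2): 100% × 12% × 35% × 27% = 1.134% of Ironwood Trust.
Aggregating (R3): 7.7976% + 1.134% = 8.9316%.

8.9316%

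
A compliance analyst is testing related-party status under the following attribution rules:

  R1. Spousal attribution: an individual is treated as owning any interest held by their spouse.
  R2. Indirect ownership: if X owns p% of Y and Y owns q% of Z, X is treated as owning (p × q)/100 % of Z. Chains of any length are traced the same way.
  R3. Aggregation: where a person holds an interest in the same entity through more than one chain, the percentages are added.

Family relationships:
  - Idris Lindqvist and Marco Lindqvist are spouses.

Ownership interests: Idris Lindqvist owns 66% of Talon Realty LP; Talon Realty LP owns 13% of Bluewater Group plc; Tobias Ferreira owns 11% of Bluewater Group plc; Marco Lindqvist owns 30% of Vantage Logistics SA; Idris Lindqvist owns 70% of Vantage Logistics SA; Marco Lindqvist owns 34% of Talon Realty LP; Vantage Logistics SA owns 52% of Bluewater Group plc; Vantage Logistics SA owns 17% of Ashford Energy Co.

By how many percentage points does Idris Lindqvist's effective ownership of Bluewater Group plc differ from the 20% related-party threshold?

45

By spousal attribution (R1), Idris Lindqvist is treated as also owning Marco Lindqvist's interest in Vantage Logistics SA, giving 70% + 30% = 100%.
By spousal attribution (R1), Idris Lindqvist is treated as also owning Marco Lindqvist's interest in Talon Realty LP, giving 66% + 34% = 100%.
Chain via Vantage Logistics SA (R2): 100% × 52% = 52% of Bluewater Group plc.
Chain via Talon Realty LP (R2): 100% × 13% = 13% of Bluewater Group plc.
Aggregating (R3): 52% + 13% = 65%.
65% exceeds the 20% threshold by 45 percentage points.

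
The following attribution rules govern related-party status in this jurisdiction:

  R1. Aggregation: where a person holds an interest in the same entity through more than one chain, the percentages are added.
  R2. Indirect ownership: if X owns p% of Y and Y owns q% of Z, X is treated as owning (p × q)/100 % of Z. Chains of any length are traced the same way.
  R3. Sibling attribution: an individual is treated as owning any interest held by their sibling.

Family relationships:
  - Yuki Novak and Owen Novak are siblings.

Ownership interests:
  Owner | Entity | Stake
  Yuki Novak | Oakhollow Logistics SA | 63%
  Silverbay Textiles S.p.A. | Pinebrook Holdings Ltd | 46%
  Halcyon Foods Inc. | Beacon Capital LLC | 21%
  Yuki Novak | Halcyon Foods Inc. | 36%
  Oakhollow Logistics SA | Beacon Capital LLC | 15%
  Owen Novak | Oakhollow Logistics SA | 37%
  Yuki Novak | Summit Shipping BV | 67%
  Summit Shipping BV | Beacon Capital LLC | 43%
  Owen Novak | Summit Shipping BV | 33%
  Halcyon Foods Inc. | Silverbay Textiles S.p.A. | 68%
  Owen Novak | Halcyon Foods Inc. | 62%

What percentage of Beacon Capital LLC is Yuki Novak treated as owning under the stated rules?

By sibling attribution (R3), Yuki Novak is treated as also owning Owen Novak's interest in Halcyon Foods Inc, giving 36% + 62% = 98%.
By sibling attribution (R3), Yuki Novak is treated as also owning Owen Novak's interest in Summit Shipping BV, giving 67% + 33% = 100%.
By sibling attribution (R3), Yuki Novak is treated as also owning Owen Novak's interest in Oakhollow Logistics SA, giving 63% + 37% = 100%.
Chain via Halcyon Foods Inc. (R2): 98% × 21% = 20.58% of Beacon Capital LLC.
Chain via Summit Shipping BV (R2): 100% × 43% = 43% of Beacon Capital LLC.
Chain via Oakhollow Logistics SA (R2): 100% × 15% = 15% of Beacon Capital LLC.
Aggregating (R1): 20.58% + 43% + 15% = 78.58%.

78.58%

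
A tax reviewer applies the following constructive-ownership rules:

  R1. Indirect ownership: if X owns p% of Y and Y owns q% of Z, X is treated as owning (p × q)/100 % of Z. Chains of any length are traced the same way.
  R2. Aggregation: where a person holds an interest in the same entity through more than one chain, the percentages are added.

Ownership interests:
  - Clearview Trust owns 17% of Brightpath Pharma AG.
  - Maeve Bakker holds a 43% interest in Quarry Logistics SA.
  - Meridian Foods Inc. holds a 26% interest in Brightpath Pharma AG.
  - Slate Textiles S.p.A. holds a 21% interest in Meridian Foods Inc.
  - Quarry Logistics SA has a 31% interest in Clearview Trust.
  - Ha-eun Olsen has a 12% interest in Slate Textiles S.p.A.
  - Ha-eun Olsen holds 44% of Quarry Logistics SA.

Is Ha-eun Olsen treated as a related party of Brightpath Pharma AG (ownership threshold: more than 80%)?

Chain via Quarry Logistics SA → Clearview Trust (R1): 44% × 31% × 17% = 2.3188% of Brightpath Pharma AG.
Chain via Slate Textiles S.p.A. → Meridian Foods Inc. (R1): 12% × 21% × 26% = 0.6552% of Brightpath Pharma AG.
Aggregating (R2): 2.3188% + 0.6552% = 2.974%.
2.974% does not exceed the 80% threshold, so Ha-eun is not a related party to Brightpath Pharma AG.

No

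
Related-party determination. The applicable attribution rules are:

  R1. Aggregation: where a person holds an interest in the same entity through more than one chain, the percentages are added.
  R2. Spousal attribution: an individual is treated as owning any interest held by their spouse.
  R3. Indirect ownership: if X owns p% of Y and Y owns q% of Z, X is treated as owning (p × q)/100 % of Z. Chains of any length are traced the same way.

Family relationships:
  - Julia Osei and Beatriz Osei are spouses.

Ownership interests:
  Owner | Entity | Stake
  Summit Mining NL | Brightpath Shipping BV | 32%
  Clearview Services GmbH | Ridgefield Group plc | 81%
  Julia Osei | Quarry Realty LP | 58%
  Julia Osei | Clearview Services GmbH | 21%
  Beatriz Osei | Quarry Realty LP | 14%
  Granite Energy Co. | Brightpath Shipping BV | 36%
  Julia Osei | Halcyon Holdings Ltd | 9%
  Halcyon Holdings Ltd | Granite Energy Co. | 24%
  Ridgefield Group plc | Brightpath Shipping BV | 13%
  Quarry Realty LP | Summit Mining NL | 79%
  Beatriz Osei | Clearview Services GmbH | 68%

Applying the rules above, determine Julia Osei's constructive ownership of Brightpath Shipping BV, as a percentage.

28.3509%

By spousal attribution (R2), Julia Osei is treated as also owning Beatriz Osei's interest in Clearview Services GmbH, giving 21% + 68% = 89%.
By spousal attribution (R2), Julia Osei is treated as also owning Beatriz Osei's interest in Quarry Realty LP, giving 58% + 14% = 72%.
Chain via Halcyon Holdings Ltd → Granite Energy Co. (R3): 9% × 24% × 36% = 0.7776% of Brightpath Shipping BV.
Chain via Clearview Services GmbH → Ridgefield Group plc (R3): 89% × 81% × 13% = 9.3717% of Brightpath Shipping BV.
Chain via Quarry Realty LP → Summit Mining NL (R3): 72% × 79% × 32% = 18.2016% of Brightpath Shipping BV.
Aggregating (R1): 0.7776% + 9.3717% + 18.2016% = 28.3509%.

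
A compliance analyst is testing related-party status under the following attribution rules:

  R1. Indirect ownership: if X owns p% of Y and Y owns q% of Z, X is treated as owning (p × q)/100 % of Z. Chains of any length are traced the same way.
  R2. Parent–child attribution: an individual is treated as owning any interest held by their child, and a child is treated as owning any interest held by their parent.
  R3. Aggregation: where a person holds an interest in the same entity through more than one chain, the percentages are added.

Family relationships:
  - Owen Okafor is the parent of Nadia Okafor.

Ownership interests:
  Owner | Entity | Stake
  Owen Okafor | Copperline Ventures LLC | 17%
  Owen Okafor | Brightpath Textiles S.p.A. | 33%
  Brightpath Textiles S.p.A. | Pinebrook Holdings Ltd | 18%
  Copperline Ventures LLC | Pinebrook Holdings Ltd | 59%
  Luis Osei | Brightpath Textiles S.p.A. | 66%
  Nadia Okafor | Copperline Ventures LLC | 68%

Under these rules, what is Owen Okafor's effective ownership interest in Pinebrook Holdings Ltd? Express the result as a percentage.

By parent–child attribution (R2), Owen Okafor is treated as also owning Nadia Okafor's interest in Copperline Ventures LLC, giving 17% + 68% = 85%.
Chain via Copperline Ventures LLC (R1): 85% × 59% = 50.15% of Pinebrook Holdings Ltd.
Chain via Brightpath Textiles S.p.A. (R1): 33% × 18% = 5.94% of Pinebrook Holdings Ltd.
Aggregating (R3): 50.15% + 5.94% = 56.09%.

56.09%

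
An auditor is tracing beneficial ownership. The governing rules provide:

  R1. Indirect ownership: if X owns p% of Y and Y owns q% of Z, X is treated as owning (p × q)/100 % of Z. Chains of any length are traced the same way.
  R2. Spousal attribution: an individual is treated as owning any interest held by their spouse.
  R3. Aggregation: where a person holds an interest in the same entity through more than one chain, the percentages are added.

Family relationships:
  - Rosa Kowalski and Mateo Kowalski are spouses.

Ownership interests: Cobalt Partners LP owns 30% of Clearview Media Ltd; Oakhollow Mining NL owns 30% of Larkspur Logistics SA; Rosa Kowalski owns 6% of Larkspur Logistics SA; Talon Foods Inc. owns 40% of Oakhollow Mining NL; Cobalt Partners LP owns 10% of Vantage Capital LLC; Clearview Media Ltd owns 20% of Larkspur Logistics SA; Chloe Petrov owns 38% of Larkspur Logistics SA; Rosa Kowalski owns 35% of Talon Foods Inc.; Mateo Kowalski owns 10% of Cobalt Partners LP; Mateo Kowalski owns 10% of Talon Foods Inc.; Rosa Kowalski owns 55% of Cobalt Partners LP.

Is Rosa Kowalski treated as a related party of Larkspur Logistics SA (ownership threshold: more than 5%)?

Yes

By spousal attribution (R2), Rosa Kowalski is treated as also owning Mateo Kowalski's interest in Cobalt Partners LP, giving 55% + 10% = 65%.
By spousal attribution (R2), Rosa Kowalski is treated as also owning Mateo Kowalski's interest in Talon Foods Inc, giving 35% + 10% = 45%.
Chain via Cobalt Partners LP → Clearview Media Ltd (R1): 65% × 30% × 20% = 3.9% of Larkspur Logistics SA.
Chain via Talon Foods Inc. → Oakhollow Mining NL (R1): 45% × 40% × 30% = 5.4% of Larkspur Logistics SA.
Direct interest in Larkspur Logistics SA: 6%.
Aggregating (R3): 3.9% + 5.4% + 6% = 15.3%.
15.3% exceeds the 5% threshold, so Rosa is a related party to Larkspur Logistics SA.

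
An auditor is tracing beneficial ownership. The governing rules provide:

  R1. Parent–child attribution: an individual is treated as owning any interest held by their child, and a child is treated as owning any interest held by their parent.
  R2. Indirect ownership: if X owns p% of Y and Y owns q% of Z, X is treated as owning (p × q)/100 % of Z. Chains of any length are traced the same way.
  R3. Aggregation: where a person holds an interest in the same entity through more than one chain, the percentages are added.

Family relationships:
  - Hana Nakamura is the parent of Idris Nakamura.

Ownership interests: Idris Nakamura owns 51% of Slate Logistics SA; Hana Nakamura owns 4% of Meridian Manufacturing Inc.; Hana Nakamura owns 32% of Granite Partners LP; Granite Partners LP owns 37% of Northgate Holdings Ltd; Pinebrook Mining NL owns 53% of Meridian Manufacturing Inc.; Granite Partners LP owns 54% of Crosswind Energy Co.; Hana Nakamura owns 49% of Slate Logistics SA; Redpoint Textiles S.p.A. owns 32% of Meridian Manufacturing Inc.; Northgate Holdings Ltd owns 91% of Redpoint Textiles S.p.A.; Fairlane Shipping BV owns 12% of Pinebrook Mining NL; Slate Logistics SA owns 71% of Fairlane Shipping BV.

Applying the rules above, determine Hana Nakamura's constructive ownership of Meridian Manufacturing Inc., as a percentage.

11.963408%

By parent–child attribution (R1), Hana Nakamura is treated as also owning Idris Nakamura's interest in Slate Logistics SA, giving 49% + 51% = 100%.
Chain via Granite Partners LP → Northgate Holdings Ltd → Redpoint Textiles S.p.A. (R2): 32% × 37% × 91% × 32% = 3.447808% of Meridian Manufacturing Inc.
Chain via Slate Logistics SA → Fairlane Shipping BV → Pinebrook Mining NL (R2): 100% × 71% × 12% × 53% = 4.5156% of Meridian Manufacturing Inc.
Direct interest in Meridian Manufacturing Inc: 4%.
Aggregating (R3): 3.447808% + 4.5156% + 4% = 11.963408%.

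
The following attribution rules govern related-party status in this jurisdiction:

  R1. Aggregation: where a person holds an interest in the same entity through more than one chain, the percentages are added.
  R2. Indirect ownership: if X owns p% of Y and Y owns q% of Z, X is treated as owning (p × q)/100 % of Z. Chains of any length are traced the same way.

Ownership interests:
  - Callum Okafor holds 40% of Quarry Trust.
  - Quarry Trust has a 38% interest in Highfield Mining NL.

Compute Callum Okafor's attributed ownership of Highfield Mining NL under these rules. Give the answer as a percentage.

Chain via Quarry Trust (R2): 40% × 38% = 15.2% of Highfield Mining NL.

15.2%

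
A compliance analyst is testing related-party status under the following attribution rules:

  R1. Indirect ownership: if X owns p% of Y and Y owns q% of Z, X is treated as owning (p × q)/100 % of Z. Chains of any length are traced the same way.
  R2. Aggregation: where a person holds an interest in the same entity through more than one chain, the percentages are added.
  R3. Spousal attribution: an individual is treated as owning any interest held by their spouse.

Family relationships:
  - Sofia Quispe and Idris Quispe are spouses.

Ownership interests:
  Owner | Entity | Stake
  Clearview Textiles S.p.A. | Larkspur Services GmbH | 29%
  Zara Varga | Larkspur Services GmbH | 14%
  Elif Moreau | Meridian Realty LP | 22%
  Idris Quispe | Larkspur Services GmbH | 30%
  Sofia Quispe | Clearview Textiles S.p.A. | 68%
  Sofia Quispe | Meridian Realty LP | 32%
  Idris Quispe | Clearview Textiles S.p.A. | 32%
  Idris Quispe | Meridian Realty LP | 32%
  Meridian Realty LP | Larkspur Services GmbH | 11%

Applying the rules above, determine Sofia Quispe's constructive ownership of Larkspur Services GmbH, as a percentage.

By spousal attribution (R3), Sofia Quispe is treated as also owning Idris Quispe's interest in Meridian Realty LP, giving 32% + 32% = 64%.
By spousal attribution (R3), Sofia Quispe is treated as also owning Idris Quispe's interest in Clearview Textiles S.p.A, giving 68% + 32% = 100%.
By spousal attribution (R3), Sofia Quispe is treated as owning Idris Quispe's 30% interest in Larkspur Services GmbH.
Chain via Meridian Realty LP (R1): 64% × 11% = 7.04% of Larkspur Services GmbH.
Chain via Clearview Textiles S.p.A. (R1): 100% × 29% = 29% of Larkspur Services GmbH.
Direct interest in Larkspur Services GmbH: 30%.
Aggregating (R2): 7.04% + 29% + 30% = 66.04%.

66.04%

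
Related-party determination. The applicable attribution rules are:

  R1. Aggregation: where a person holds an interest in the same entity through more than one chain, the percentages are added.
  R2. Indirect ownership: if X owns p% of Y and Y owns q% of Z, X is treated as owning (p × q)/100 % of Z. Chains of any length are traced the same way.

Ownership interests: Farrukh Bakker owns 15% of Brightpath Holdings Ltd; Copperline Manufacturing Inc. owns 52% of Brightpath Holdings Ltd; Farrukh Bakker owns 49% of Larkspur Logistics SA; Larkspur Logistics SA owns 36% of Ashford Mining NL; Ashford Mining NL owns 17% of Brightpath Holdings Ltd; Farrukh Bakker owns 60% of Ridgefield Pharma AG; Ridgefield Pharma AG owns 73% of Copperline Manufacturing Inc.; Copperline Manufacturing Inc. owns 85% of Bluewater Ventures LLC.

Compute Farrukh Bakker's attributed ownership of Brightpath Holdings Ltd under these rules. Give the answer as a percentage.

Chain via Larkspur Logistics SA → Ashford Mining NL (R2): 49% × 36% × 17% = 2.9988% of Brightpath Holdings Ltd.
Chain via Ridgefield Pharma AG → Copperline Manufacturing Inc. (R2): 60% × 73% × 52% = 22.776% of Brightpath Holdings Ltd.
Direct interest in Brightpath Holdings Ltd: 15%.
Aggregating (R1): 2.9988% + 22.776% + 15% = 40.7748%.

40.7748%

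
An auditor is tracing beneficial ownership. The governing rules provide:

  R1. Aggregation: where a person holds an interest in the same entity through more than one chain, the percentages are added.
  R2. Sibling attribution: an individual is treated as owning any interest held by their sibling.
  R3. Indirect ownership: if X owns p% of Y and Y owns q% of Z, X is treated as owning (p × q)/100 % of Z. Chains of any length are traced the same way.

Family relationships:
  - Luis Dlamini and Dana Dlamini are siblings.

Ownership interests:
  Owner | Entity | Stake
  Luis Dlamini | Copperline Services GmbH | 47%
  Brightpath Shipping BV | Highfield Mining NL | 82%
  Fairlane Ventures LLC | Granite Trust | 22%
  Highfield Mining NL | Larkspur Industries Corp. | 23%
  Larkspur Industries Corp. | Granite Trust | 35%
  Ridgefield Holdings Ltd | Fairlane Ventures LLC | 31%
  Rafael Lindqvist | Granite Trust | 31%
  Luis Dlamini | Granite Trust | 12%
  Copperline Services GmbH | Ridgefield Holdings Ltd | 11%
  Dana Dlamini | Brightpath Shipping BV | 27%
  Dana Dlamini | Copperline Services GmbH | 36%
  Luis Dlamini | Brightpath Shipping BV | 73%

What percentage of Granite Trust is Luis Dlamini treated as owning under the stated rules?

19.223666%

By sibling attribution (R2), Luis Dlamini is treated as also owning Dana Dlamini's interest in Copperline Services GmbH, giving 47% + 36% = 83%.
By sibling attribution (R2), Luis Dlamini is treated as also owning Dana Dlamini's interest in Brightpath Shipping BV, giving 73% + 27% = 100%.
Chain via Copperline Services GmbH → Ridgefield Holdings Ltd → Fairlane Ventures LLC (R3): 83% × 11% × 31% × 22% = 0.622666% of Granite Trust.
Chain via Brightpath Shipping BV → Highfield Mining NL → Larkspur Industries Corp. (R3): 100% × 82% × 23% × 35% = 6.601% of Granite Trust.
Direct interest in Granite Trust: 12%.
Aggregating (R1): 0.622666% + 6.601% + 12% = 19.223666%.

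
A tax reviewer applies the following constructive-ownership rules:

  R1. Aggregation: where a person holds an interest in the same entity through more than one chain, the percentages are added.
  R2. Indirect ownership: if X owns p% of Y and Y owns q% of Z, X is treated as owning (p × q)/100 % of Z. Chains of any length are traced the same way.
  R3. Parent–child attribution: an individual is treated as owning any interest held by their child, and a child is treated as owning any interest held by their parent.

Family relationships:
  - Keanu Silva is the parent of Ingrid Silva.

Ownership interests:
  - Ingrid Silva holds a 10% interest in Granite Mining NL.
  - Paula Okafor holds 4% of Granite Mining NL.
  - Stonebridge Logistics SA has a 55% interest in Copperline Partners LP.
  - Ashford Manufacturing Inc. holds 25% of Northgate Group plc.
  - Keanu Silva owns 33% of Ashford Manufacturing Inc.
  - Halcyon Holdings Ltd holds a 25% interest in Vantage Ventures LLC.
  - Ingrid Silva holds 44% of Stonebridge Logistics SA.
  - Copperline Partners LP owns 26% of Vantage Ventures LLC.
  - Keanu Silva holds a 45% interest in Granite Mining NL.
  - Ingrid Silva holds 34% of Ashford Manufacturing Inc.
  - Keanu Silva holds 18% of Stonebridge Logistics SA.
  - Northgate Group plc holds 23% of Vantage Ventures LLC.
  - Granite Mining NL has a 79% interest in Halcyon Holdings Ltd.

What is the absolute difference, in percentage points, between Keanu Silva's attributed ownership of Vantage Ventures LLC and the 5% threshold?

By parent–child attribution (R3), Keanu Silva is treated as also owning Ingrid Silva's interest in Stonebridge Logistics SA, giving 18% + 44% = 62%.
By parent–child attribution (R3), Keanu Silva is treated as also owning Ingrid Silva's interest in Ashford Manufacturing Inc, giving 33% + 34% = 67%.
By parent–child attribution (R3), Keanu Silva is treated as also owning Ingrid Silva's interest in Granite Mining NL, giving 45% + 10% = 55%.
Chain via Stonebridge Logistics SA → Copperline Partners LP (R2): 62% × 55% × 26% = 8.866% of Vantage Ventures LLC.
Chain via Ashford Manufacturing Inc. → Northgate Group plc (R2): 67% × 25% × 23% = 3.8525% of Vantage Ventures LLC.
Chain via Granite Mining NL → Halcyon Holdings Ltd (R2): 55% × 79% × 25% = 10.8625% of Vantage Ventures LLC.
Aggregating (R1): 8.866% + 3.8525% + 10.8625% = 23.581%.
23.581% exceeds the 5% threshold by 18.581 percentage points.

18.581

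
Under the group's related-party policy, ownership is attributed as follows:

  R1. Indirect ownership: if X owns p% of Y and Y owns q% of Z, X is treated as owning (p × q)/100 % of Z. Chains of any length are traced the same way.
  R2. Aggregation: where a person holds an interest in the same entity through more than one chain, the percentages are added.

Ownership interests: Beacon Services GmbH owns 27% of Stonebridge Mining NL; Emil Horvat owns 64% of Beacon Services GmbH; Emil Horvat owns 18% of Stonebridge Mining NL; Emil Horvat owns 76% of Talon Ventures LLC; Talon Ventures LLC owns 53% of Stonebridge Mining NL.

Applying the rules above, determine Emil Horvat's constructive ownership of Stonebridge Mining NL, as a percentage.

Chain via Beacon Services GmbH (R1): 64% × 27% = 17.28% of Stonebridge Mining NL.
Chain via Talon Ventures LLC (R1): 76% × 53% = 40.28% of Stonebridge Mining NL.
Direct interest in Stonebridge Mining NL: 18%.
Aggregating (R2): 17.28% + 40.28% + 18% = 75.56%.

75.56%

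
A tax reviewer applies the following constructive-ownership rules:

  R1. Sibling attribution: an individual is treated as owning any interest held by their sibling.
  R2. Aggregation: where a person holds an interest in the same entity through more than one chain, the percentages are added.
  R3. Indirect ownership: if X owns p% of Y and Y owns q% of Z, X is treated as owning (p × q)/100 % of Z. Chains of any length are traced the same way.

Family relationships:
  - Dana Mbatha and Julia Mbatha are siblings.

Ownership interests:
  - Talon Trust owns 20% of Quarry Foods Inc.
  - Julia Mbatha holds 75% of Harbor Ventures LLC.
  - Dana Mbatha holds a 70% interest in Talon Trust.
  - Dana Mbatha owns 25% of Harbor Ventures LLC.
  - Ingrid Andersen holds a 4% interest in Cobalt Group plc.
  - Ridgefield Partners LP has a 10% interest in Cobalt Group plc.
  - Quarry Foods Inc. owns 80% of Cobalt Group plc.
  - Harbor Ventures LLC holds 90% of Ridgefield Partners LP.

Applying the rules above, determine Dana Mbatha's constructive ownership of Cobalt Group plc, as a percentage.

20.2%

By sibling attribution (R1), Dana Mbatha is treated as also owning Julia Mbatha's interest in Harbor Ventures LLC, giving 25% + 75% = 100%.
Chain via Harbor Ventures LLC → Ridgefield Partners LP (R3): 100% × 90% × 10% = 9% of Cobalt Group plc.
Chain via Talon Trust → Quarry Foods Inc. (R3): 70% × 20% × 80% = 11.2% of Cobalt Group plc.
Aggregating (R2): 9% + 11.2% = 20.2%.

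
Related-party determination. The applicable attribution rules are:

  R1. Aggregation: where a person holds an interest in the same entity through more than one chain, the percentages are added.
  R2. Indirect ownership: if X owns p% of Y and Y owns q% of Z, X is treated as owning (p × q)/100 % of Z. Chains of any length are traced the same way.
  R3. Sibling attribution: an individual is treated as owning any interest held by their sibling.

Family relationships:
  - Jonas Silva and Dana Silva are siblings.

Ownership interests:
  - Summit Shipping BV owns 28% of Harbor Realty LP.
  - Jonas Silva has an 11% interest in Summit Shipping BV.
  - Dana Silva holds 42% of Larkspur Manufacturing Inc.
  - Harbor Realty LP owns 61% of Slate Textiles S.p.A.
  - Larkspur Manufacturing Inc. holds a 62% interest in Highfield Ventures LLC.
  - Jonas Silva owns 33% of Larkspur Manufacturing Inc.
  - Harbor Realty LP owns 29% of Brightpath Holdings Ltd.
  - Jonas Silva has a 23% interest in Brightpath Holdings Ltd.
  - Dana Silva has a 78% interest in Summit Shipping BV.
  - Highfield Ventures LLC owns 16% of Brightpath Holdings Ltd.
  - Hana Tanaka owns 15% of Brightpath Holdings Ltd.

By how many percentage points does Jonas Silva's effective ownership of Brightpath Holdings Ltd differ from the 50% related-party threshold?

12.3332

By sibling attribution (R3), Jonas Silva is treated as also owning Dana Silva's interest in Larkspur Manufacturing Inc, giving 33% + 42% = 75%.
By sibling attribution (R3), Jonas Silva is treated as also owning Dana Silva's interest in Summit Shipping BV, giving 11% + 78% = 89%.
Chain via Larkspur Manufacturing Inc. → Highfield Ventures LLC (R2): 75% × 62% × 16% = 7.44% of Brightpath Holdings Ltd.
Chain via Summit Shipping BV → Harbor Realty LP (R2): 89% × 28% × 29% = 7.2268% of Brightpath Holdings Ltd.
Direct interest in Brightpath Holdings Ltd: 23%.
Aggregating (R1): 7.44% + 7.2268% + 23% = 37.6668%.
37.6668% falls short of the 50% threshold by 12.3332 percentage points.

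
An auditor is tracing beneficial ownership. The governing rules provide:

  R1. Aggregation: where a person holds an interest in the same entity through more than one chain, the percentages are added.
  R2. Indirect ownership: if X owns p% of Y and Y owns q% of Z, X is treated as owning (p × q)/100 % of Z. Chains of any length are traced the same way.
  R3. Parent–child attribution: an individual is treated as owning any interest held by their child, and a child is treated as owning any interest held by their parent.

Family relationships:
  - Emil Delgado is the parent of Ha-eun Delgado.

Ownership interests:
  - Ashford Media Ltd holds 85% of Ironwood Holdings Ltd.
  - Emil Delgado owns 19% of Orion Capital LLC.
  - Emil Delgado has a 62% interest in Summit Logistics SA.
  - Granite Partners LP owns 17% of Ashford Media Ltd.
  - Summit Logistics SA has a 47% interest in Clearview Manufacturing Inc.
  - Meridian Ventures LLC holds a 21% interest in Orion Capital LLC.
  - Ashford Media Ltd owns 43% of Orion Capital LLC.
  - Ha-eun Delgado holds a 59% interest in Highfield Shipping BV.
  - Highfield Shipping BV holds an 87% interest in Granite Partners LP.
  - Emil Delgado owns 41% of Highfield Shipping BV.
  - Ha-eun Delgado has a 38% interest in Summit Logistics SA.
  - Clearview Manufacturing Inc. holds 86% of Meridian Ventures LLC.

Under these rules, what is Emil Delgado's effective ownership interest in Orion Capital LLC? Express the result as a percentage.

33.8479%

By parent–child attribution (R3), Emil Delgado is treated as also owning Ha-eun Delgado's interest in Highfield Shipping BV, giving 41% + 59% = 100%.
By parent–child attribution (R3), Emil Delgado is treated as also owning Ha-eun Delgado's interest in Summit Logistics SA, giving 62% + 38% = 100%.
Chain via Highfield Shipping BV → Granite Partners LP → Ashford Media Ltd (R2): 100% × 87% × 17% × 43% = 6.3597% of Orion Capital LLC.
Chain via Summit Logistics SA → Clearview Manufacturing Inc. → Meridian Ventures LLC (R2): 100% × 47% × 86% × 21% = 8.4882% of Orion Capital LLC.
Direct interest in Orion Capital LLC: 19%.
Aggregating (R1): 6.3597% + 8.4882% + 19% = 33.8479%.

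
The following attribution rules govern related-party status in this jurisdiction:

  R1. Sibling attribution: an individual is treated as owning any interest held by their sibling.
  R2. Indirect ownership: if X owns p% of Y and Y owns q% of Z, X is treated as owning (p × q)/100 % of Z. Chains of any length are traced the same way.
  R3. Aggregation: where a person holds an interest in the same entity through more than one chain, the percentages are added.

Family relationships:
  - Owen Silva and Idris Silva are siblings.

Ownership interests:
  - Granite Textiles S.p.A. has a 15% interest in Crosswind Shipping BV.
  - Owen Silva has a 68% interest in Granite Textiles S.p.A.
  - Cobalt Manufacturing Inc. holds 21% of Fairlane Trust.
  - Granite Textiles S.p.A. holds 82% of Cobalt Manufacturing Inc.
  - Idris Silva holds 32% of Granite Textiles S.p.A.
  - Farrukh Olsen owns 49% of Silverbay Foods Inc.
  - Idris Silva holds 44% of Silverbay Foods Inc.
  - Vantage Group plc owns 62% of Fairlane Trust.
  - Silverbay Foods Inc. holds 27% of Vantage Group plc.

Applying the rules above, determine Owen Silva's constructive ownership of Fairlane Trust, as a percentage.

By sibling attribution (R1), Owen Silva is treated as also owning Idris Silva's interest in Granite Textiles S.p.A, giving 68% + 32% = 100%.
By sibling attribution (R1), Owen Silva is treated as owning Idris Silva's 44% interest in Silverbay Foods Inc.
Chain via Granite Textiles S.p.A. → Cobalt Manufacturing Inc. (R2): 100% × 82% × 21% = 17.22% of Fairlane Trust.
Chain via Silverbay Foods Inc. → Vantage Group plc (R2): 44% × 27% × 62% = 7.3656% of Fairlane Trust.
Aggregating (R3): 17.22% + 7.3656% = 24.5856%.

24.5856%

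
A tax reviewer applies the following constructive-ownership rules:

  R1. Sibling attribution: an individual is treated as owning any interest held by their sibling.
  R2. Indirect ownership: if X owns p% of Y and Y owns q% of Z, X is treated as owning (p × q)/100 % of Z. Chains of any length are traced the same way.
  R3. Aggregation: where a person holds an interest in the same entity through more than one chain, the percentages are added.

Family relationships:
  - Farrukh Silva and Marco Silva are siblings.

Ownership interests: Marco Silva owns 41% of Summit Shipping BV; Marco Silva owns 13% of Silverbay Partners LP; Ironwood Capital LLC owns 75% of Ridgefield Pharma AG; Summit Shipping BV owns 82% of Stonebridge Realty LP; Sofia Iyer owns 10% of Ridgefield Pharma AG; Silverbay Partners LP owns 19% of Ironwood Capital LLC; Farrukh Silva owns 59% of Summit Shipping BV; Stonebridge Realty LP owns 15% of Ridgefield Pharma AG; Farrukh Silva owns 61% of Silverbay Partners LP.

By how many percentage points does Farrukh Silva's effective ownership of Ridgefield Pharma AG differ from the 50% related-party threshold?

By sibling attribution (R1), Farrukh Silva is treated as also owning Marco Silva's interest in Summit Shipping BV, giving 59% + 41% = 100%.
By sibling attribution (R1), Farrukh Silva is treated as also owning Marco Silva's interest in Silverbay Partners LP, giving 61% + 13% = 74%.
Chain via Summit Shipping BV → Stonebridge Realty LP (R2): 100% × 82% × 15% = 12.3% of Ridgefield Pharma AG.
Chain via Silverbay Partners LP → Ironwood Capital LLC (R2): 74% × 19% × 75% = 10.545% of Ridgefield Pharma AG.
Aggregating (R3): 12.3% + 10.545% = 22.845%.
22.845% falls short of the 50% threshold by 27.155 percentage points.

27.155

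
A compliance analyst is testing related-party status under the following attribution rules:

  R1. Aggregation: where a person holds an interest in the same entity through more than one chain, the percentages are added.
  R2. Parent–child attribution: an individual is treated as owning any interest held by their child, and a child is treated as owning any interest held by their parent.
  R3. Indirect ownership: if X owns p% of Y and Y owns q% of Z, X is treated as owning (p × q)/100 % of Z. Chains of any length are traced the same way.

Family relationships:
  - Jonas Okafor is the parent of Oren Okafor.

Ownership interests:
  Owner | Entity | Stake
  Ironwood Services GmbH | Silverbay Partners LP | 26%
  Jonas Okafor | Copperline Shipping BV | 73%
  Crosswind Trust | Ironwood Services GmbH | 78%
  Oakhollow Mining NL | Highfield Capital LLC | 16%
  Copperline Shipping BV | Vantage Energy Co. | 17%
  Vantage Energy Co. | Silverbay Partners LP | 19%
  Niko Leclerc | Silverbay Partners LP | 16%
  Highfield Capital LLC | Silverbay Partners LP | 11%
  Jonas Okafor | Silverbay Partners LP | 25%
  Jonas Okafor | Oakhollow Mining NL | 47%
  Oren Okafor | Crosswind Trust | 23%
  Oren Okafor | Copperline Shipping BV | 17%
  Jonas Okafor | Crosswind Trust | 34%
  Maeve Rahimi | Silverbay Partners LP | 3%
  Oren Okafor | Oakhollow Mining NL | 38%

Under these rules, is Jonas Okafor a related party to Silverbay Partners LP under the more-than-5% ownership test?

By parent–child attribution (R2), Jonas Okafor is treated as also owning Oren Okafor's interest in Copperline Shipping BV, giving 73% + 17% = 90%.
By parent–child attribution (R2), Jonas Okafor is treated as also owning Oren Okafor's interest in Oakhollow Mining NL, giving 47% + 38% = 85%.
By parent–child attribution (R2), Jonas Okafor is treated as also owning Oren Okafor's interest in Crosswind Trust, giving 34% + 23% = 57%.
Chain via Copperline Shipping BV → Vantage Energy Co. (R3): 90% × 17% × 19% = 2.907% of Silverbay Partners LP.
Chain via Oakhollow Mining NL → Highfield Capital LLC (R3): 85% × 16% × 11% = 1.496% of Silverbay Partners LP.
Chain via Crosswind Trust → Ironwood Services GmbH (R3): 57% × 78% × 26% = 11.5596% of Silverbay Partners LP.
Direct interest in Silverbay Partners LP: 25%.
Aggregating (R1): 2.907% + 1.496% + 11.5596% + 25% = 40.9626%.
40.9626% exceeds the 5% threshold, so Jonas is a related party to Silverbay Partners LP.

Yes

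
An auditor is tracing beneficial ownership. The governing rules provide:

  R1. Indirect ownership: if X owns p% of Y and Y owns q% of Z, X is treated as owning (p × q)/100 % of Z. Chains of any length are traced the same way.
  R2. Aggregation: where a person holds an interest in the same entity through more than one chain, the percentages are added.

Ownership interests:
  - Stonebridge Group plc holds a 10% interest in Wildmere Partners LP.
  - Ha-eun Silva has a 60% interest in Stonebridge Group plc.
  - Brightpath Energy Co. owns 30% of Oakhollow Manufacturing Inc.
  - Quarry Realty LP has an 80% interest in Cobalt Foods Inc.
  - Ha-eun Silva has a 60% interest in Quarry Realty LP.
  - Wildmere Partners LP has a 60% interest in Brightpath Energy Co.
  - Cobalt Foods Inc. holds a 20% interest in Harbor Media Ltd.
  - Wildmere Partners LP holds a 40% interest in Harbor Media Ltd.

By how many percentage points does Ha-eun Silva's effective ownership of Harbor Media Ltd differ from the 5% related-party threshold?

7

Chain via Stonebridge Group plc → Wildmere Partners LP (R1): 60% × 10% × 40% = 2.4% of Harbor Media Ltd.
Chain via Quarry Realty LP → Cobalt Foods Inc. (R1): 60% × 80% × 20% = 9.6% of Harbor Media Ltd.
Aggregating (R2): 2.4% + 9.6% = 12%.
12% exceeds the 5% threshold by 7 percentage points.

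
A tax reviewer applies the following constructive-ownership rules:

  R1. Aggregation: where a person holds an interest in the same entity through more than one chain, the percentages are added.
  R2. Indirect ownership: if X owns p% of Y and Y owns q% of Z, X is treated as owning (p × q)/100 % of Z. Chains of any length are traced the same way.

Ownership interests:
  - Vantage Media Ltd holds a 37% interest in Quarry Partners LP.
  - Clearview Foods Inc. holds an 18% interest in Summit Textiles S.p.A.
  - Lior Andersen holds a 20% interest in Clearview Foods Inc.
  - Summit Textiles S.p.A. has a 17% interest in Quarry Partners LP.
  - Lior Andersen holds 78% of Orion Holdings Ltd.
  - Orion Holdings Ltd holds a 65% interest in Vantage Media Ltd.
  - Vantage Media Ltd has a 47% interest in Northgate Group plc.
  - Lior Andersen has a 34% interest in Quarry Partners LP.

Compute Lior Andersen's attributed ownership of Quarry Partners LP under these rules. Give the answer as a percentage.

53.371%

Chain via Orion Holdings Ltd → Vantage Media Ltd (R2): 78% × 65% × 37% = 18.759% of Quarry Partners LP.
Chain via Clearview Foods Inc. → Summit Textiles S.p.A. (R2): 20% × 18% × 17% = 0.612% of Quarry Partners LP.
Direct interest in Quarry Partners LP: 34%.
Aggregating (R1): 18.759% + 0.612% + 34% = 53.371%.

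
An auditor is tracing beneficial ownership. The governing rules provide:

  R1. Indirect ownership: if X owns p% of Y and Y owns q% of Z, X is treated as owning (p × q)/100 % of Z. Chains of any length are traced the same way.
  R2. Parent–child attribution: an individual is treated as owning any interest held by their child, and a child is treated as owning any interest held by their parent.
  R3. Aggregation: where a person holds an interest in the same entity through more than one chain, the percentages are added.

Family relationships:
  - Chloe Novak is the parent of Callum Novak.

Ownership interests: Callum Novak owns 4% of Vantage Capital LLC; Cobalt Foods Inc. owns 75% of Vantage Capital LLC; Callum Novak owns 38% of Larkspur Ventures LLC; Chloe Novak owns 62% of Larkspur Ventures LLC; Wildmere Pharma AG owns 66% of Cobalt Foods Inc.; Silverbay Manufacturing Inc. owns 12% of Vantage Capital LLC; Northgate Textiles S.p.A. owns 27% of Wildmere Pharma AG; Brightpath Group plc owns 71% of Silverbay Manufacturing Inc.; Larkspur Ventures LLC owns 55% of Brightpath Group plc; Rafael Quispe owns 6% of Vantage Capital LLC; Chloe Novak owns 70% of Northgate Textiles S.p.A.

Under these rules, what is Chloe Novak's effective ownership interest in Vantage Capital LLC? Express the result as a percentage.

18.0415%

By parent–child attribution (R2), Chloe Novak is treated as also owning Callum Novak's interest in Larkspur Ventures LLC, giving 62% + 38% = 100%.
By parent–child attribution (R2), Chloe Novak is treated as owning Callum Novak's 4% interest in Vantage Capital LLC.
Chain via Larkspur Ventures LLC → Brightpath Group plc → Silverbay Manufacturing Inc. (R1): 100% × 55% × 71% × 12% = 4.686% of Vantage Capital LLC.
Chain via Northgate Textiles S.p.A. → Wildmere Pharma AG → Cobalt Foods Inc. (R1): 70% × 27% × 66% × 75% = 9.3555% of Vantage Capital LLC.
Direct interest in Vantage Capital LLC: 4%.
Aggregating (R3): 4.686% + 9.3555% + 4% = 18.0415%.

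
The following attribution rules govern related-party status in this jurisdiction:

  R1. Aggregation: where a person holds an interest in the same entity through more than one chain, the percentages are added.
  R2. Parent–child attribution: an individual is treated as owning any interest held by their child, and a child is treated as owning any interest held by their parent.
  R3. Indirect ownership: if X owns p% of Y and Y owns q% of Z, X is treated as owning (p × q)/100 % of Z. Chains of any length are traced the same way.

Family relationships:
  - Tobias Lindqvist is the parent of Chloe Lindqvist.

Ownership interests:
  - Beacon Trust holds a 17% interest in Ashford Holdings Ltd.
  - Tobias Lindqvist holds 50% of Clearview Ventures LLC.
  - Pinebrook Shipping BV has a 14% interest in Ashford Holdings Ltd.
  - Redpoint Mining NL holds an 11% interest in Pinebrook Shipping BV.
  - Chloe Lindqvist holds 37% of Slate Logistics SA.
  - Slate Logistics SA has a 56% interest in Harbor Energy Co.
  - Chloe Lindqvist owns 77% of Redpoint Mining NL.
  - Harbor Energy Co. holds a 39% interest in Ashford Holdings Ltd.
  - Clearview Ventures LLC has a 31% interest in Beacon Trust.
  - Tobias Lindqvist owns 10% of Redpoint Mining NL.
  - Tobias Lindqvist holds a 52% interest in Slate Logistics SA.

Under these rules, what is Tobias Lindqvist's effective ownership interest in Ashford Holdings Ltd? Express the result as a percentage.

By parent–child attribution (R2), Tobias Lindqvist is treated as also owning Chloe Lindqvist's interest in Redpoint Mining NL, giving 10% + 77% = 87%.
By parent–child attribution (R2), Tobias Lindqvist is treated as also owning Chloe Lindqvist's interest in Slate Logistics SA, giving 52% + 37% = 89%.
Chain via Redpoint Mining NL → Pinebrook Shipping BV (R3): 87% × 11% × 14% = 1.3398% of Ashford Holdings Ltd.
Chain via Slate Logistics SA → Harbor Energy Co. (R3): 89% × 56% × 39% = 19.4376% of Ashford Holdings Ltd.
Chain via Clearview Ventures LLC → Beacon Trust (R3): 50% × 31% × 17% = 2.635% of Ashford Holdings Ltd.
Aggregating (R1): 1.3398% + 19.4376% + 2.635% = 23.4124%.

23.4124%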